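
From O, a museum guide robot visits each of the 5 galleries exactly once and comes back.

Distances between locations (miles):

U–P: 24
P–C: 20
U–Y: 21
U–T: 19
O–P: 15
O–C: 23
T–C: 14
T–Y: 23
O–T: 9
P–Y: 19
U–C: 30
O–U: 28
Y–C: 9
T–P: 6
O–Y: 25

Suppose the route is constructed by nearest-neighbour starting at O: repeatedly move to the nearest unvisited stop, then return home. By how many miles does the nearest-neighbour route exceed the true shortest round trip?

Excess over optimum: 9 miles.

O: T=9, P=15, C=23, Y=25, U=28 ⇒ T
T: P=6, C=14, U=19, Y=23 ⇒ P
P: Y=19, C=20, U=24 ⇒ Y
Y: C=9, U=21 ⇒ C
C: U=30 ⇒ U
NN route O → T → P → Y → C → U → O costs 101.
Optimal: O → T → P → U → Y → C → O costs 92 (by enumerating all 60 distinct tours).
Excess = 101 − 92 = 9.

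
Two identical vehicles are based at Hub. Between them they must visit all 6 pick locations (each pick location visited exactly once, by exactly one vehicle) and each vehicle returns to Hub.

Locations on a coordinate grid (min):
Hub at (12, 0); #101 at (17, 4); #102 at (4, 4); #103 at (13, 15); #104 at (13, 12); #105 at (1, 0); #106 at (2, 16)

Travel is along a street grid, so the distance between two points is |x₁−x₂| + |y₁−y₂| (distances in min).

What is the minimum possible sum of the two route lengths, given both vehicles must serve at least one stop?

78 min — the smallest possible combined total.

There are 2^5 − 1 = 31 ways to divide the 6 stops into two non-empty groups. For each, the best each vehicle can do is its own shortest tour through its group:
  {#101} + {#102, #103, #104, #105, #106}: 18 + 60 = 78
  {#102} + {#101, #103, #104, #105, #106}: 24 + 64 = 88
  {#101, #102} + {#103, #104, #105, #106}: 34 + 56 = 90
  {#103} + {#101, #102, #104, #105, #106}: 32 + 68 = 100
  {#101, #103} + {#102, #104, #105, #106}: 40 + 60 = 100
  {#102, #103} + {#101, #104, #105, #106}: 48 + 64 = 112
  … (31 splits in total)
Best: vehicle 1 Hub → #101 → Hub = 18; vehicle 2 Hub → #104 → #103 → #106 → #102 → #105 → Hub = 60; combined 78.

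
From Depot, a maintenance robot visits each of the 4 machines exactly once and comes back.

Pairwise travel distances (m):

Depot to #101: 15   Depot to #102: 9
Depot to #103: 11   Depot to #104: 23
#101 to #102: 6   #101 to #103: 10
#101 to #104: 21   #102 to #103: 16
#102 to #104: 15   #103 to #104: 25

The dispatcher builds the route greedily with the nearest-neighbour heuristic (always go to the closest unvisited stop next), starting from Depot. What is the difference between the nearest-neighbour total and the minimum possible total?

From Depot: #102=9, #103=11, #101=15, #104=23 → choose #102 (9).
From #102: #101=6, #104=15, #103=16 → choose #101 (6).
From #101: #103=10, #104=21 → choose #103 (10).
From #103: #104=25 → choose #104 (25).
NN route Depot → #102 → #101 → #103 → #104 → Depot costs 73.
Optimal: Depot → #103 → #101 → #102 → #104 → Depot costs 65 (by enumerating all 12 distinct tours).
Excess = 73 − 65 = 8.

The nearest-neighbour route is 8 m longer than optimal.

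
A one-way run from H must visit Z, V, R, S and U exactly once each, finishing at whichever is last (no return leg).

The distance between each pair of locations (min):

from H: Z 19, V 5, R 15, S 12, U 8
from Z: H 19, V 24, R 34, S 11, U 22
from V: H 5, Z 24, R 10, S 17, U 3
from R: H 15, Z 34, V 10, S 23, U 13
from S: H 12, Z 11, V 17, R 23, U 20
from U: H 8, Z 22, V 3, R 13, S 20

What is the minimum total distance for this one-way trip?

There are 5! = 120 possible orderings.
H → Z → V → R → S → U: 19+24+10+23+20 = 96
H → Z → V → R → U → S: 19+24+10+13+20 = 86
H → Z → V → S → R → U: 19+24+17+23+13 = 96
H → Z → V → S → U → R: 19+24+17+20+13 = 93
H → Z → V → U → R → S: 19+24+3+13+23 = 82
H → Z → V → U → S → R: 19+24+3+20+23 = 89
H → Z → R → V → S → U: 19+34+10+17+20 = 100
H → Z → R → V → U → S: 19+34+10+3+20 = 86
H → Z → R → S → V → U: 19+34+23+17+3 = 96
H → Z → R → S → U → V: 19+34+23+20+3 = 99
H → Z → R → U → V → S: 19+34+13+3+17 = 86
H → Z → R → U → S → V: 19+34+13+20+17 = 103
H → Z → S → V → R → U: 19+11+17+10+13 = 70
H → Z → S → V → U → R: 19+11+17+3+13 = 63
… (106 more)
H → V → U → R → S → Z: 5+3+13+23+11 = 55  ← best
The minimum is 55.
One shortest path: H → V → U → R → S → Z.

55 min — the minimum one-way total.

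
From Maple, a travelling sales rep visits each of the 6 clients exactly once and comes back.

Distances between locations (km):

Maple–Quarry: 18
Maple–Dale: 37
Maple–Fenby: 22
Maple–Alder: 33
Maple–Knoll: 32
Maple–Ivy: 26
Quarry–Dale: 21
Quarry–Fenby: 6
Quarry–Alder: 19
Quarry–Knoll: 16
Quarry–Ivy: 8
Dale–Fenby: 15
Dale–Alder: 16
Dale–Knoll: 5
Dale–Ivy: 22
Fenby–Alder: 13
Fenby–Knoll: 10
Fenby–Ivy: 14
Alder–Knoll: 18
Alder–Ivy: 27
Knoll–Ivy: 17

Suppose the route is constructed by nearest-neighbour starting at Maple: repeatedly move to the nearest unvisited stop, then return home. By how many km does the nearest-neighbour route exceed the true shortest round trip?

9 km longer than the optimal tour.

Maple: Quarry=18, Fenby=22, Ivy=26, Knoll=32, Alder=33, Dale=37 ⇒ Quarry
Quarry: Fenby=6, Ivy=8, Knoll=16, Alder=19, Dale=21 ⇒ Fenby
Fenby: Knoll=10, Alder=13, Ivy=14, Dale=15 ⇒ Knoll
Knoll: Dale=5, Ivy=17, Alder=18 ⇒ Dale
Dale: Alder=16, Ivy=22 ⇒ Alder
Alder: Ivy=27 ⇒ Ivy
NN route Maple → Quarry → Fenby → Knoll → Dale → Alder → Ivy → Maple costs 108.
Optimal: Maple → Quarry → Ivy → Knoll → Dale → Alder → Fenby → Maple costs 99 (by enumerating all 360 distinct tours).
Excess = 108 − 99 = 9.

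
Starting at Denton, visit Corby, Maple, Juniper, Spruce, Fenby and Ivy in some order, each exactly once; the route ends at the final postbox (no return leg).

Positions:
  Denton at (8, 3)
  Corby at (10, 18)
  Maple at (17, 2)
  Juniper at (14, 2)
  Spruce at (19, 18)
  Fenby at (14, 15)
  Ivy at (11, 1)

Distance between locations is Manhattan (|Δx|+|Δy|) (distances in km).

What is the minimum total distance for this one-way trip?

44 km — the minimum one-way total.

There are 6! = 720 possible orderings.
Denton → Corby → Maple → Juniper → Spruce → Fenby → Ivy: 17+23+3+21+8+17 = 89
Denton → Corby → Maple → Juniper → Spruce → Ivy → Fenby: 17+23+3+21+25+17 = 106
Denton → Corby → Maple → Juniper → Fenby → Spruce → Ivy: 17+23+3+13+8+25 = 89
Denton → Corby → Maple → Juniper → Fenby → Ivy → Spruce: 17+23+3+13+17+25 = 98
Denton → Corby → Maple → Juniper → Ivy → Spruce → Fenby: 17+23+3+4+25+8 = 80
Denton → Corby → Maple → Juniper → Ivy → Fenby → Spruce: 17+23+3+4+17+8 = 72
Denton → Corby → Maple → Spruce → Juniper → Fenby → Ivy: 17+23+18+21+13+17 = 109
Denton → Corby → Maple → Spruce → Juniper → Ivy → Fenby: 17+23+18+21+4+17 = 100
… (712 more)
Denton → Ivy → Maple → Juniper → Fenby → Corby → Spruce: 5+7+3+13+7+9 = 44  ← best
The minimum is 44.
One shortest path: Denton → Ivy → Maple → Juniper → Fenby → Corby → Spruce.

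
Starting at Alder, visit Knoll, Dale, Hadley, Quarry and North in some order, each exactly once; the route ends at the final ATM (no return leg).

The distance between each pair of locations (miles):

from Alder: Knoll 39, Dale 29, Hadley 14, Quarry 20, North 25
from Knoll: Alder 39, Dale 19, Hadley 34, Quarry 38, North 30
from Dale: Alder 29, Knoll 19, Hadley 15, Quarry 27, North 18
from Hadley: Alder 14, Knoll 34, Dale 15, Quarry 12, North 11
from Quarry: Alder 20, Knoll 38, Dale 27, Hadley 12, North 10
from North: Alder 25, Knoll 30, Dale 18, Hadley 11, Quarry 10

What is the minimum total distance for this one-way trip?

Shortest open route: 73 miles.

There are 5! = 120 possible orderings.
Alder→Knoll→Dale→Hadley→Quarry→North: 39+19+15+12+10 = 95
Alder→Knoll→Dale→Hadley→North→Quarry: 39+19+15+11+10 = 94
Alder→Knoll→Dale→Quarry→Hadley→North: 39+19+27+12+11 = 108
Alder→Knoll→Dale→Quarry→North→Hadley: 39+19+27+10+11 = 106
Alder→Knoll→Dale→North→Hadley→Quarry: 39+19+18+11+12 = 99
Alder→Knoll→Dale→North→Quarry→Hadley: 39+19+18+10+12 = 98
Alder→Knoll→Hadley→Dale→Quarry→North: 39+34+15+27+10 = 125
Alder→Knoll→Hadley→Dale→North→Quarry: 39+34+15+18+10 = 116
Alder→Knoll→Hadley→Quarry→Dale→North: 39+34+12+27+18 = 130
Alder→Knoll→Hadley→Quarry→North→Dale: 39+34+12+10+18 = 113
Alder→Knoll→Hadley→North→Dale→Quarry: 39+34+11+18+27 = 129
Alder→Knoll→Hadley→North→Quarry→Dale: 39+34+11+10+27 = 121
Alder→Knoll→Quarry→Dale→Hadley→North: 39+38+27+15+11 = 130
Alder→Knoll→Quarry→Dale→North→Hadley: 39+38+27+18+11 = 133
… (106 more)
Alder→Hadley→Quarry→North→Dale→Knoll: 14+12+10+18+19 = 73  ← best
The minimum is 73.
One shortest path: Alder → Hadley → Quarry → North → Dale → Knoll.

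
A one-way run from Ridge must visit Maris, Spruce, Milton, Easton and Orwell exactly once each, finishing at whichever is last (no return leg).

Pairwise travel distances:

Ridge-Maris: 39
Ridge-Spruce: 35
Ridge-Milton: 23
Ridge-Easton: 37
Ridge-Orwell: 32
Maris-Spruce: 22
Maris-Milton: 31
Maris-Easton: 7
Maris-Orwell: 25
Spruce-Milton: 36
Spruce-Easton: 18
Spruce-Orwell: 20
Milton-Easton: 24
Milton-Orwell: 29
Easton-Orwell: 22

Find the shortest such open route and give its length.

Shortest open route: 96.

There are 5! = 120 possible orderings.
Ridge→Maris→Spruce→Milton→Easton→Orwell: 39+22+36+24+22 = 143
Ridge→Maris→Spruce→Milton→Orwell→Easton: 39+22+36+29+22 = 148
Ridge→Maris→Spruce→Easton→Milton→Orwell: 39+22+18+24+29 = 132
Ridge→Maris→Spruce→Easton→Orwell→Milton: 39+22+18+22+29 = 130
Ridge→Maris→Spruce→Orwell→Milton→Easton: 39+22+20+29+24 = 134
Ridge→Maris→Spruce→Orwell→Easton→Milton: 39+22+20+22+24 = 127
Ridge→Maris→Milton→Spruce→Easton→Orwell: 39+31+36+18+22 = 146
Ridge→Maris→Milton→Spruce→Orwell→Easton: 39+31+36+20+22 = 148
Ridge→Maris→Milton→Easton→Spruce→Orwell: 39+31+24+18+20 = 132
Ridge→Maris→Milton→Easton→Orwell→Spruce: 39+31+24+22+20 = 136
Ridge→Maris→Milton→Orwell→Spruce→Easton: 39+31+29+20+18 = 137
Ridge→Maris→Milton→Orwell→Easton→Spruce: 39+31+29+22+18 = 139
Ridge→Maris→Easton→Spruce→Milton→Orwell: 39+7+18+36+29 = 129
Ridge→Maris→Easton→Spruce→Orwell→Milton: 39+7+18+20+29 = 113
… (106 more)
Ridge→Milton→Easton→Maris→Spruce→Orwell: 23+24+7+22+20 = 96  ← best
The minimum is 96.
One shortest path: Ridge → Milton → Easton → Maris → Spruce → Orwell.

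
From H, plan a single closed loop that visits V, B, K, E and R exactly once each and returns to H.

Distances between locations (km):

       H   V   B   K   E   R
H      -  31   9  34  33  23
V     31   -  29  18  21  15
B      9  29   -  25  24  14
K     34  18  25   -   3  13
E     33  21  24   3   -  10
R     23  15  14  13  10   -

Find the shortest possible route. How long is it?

Shortest round trip = 85 km.

There are 60 distinct closed tours to check (reversals are equivalent).
H - V - B - K - E - R - H: 31+29+25+3+10+23 = 121
H - V - B - K - R - E - H: 31+29+25+13+10+33 = 141
H - V - B - E - K - R - H: 31+29+24+3+13+23 = 123
H - V - B - E - R - K - H: 31+29+24+10+13+34 = 141
H - V - B - R - K - E - H: 31+29+14+13+3+33 = 123
H - V - B - R - E - K - H: 31+29+14+10+3+34 = 121
H - V - K - B - E - R - H: 31+18+25+24+10+23 = 131
H - V - K - B - R - E - H: 31+18+25+14+10+33 = 131
H - V - K - E - B - R - H: 31+18+3+24+14+23 = 113
H - V - K - E - R - B - H: 31+18+3+10+14+9 = 85
H - V - K - R - B - E - H: 31+18+13+14+24+33 = 133
H - V - K - R - E - B - H: 31+18+13+10+24+9 = 105
H - V - E - B - K - R - H: 31+21+24+25+13+23 = 137
H - V - E - B - R - K - H: 31+21+24+14+13+34 = 137
… (46 more)
The minimum is 85.
One optimal route: H → V → K → E → R → B → H (or its reverse).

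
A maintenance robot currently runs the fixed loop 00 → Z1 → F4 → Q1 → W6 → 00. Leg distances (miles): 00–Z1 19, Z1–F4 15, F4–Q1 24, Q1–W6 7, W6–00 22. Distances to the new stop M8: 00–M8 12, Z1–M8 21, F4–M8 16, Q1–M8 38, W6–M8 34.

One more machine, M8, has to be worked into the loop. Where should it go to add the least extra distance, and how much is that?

+14 miles — insert M8 between 00 and Z1.

Insertion cost between consecutive stops i–j is d(i,M8) + d(M8,j) − d(i,j):
  between 00 and Z1: 12 + 21 − 19 = 14
  between Z1 and F4: 21 + 16 − 15 = 22
  between F4 and Q1: 16 + 38 − 24 = 30
  between Q1 and W6: 38 + 34 − 7 = 65
  between W6 and 00: 34 + 12 − 22 = 24
Cheapest insertion is between 00 and Z1, adding 14.
New total = 87 + 14 = 101.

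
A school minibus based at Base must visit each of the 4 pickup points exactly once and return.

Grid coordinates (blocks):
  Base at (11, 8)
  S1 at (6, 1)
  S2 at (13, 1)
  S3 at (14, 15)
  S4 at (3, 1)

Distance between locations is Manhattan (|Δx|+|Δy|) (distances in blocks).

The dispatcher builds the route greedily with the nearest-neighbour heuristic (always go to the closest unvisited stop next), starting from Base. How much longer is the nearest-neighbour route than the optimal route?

Base: S2=9, S3=10, S1=12, S4=15 ⇒ S2
S2: S1=7, S4=10, S3=15 ⇒ S1
S1: S4=3, S3=22 ⇒ S4
S4: S3=25 ⇒ S3
NN route Base → S2 → S1 → S4 → S3 → Base costs 54.
Optimal: Base → S1 → S4 → S2 → S3 → Base costs 50 (by enumerating all 12 distinct tours).
Excess = 54 − 50 = 4.

Excess over optimum: 4 blocks.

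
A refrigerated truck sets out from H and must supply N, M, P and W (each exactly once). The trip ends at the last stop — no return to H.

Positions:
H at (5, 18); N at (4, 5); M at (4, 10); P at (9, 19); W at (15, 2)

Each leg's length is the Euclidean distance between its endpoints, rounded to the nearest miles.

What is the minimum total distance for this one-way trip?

Shortest open route: 30 miles.

There are 4! = 24 possible orderings.
H→N→M→P→W: 13+5+10+18 = 46
H→N→M→W→P: 13+5+14+18 = 50
H→N→P→M→W: 13+15+10+14 = 52
H→N→P→W→M: 13+15+18+14 = 60
H→N→W→M→P: 13+11+14+10 = 48
H→N→W→P→M: 13+11+18+10 = 52
H→M→N→P→W: 8+5+15+18 = 46
H→M→N→W→P: 8+5+11+18 = 42
H→M→P→N→W: 8+10+15+11 = 44
H→M→P→W→N: 8+10+18+11 = 47
H→M→W→N→P: 8+14+11+15 = 48
H→M→W→P→N: 8+14+18+15 = 55
H→P→N→M→W: 4+15+5+14 = 38
H→P→N→W→M: 4+15+11+14 = 44
… (10 more)
H→P→M→N→W: 4+10+5+11 = 30  ← best
The minimum is 30.
One shortest path: H → P → M → N → W.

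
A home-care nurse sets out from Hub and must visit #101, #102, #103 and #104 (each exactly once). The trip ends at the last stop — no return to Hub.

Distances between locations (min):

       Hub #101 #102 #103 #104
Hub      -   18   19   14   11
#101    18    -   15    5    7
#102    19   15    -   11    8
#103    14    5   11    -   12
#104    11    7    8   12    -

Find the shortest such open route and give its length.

Minimum one-way distance = 34 min.

There are 4! = 24 possible orderings.
Hub→#101→#102→#103→#104: 18+15+11+12 = 56
Hub→#101→#102→#104→#103: 18+15+8+12 = 53
Hub→#101→#103→#102→#104: 18+5+11+8 = 42
Hub→#101→#103→#104→#102: 18+5+12+8 = 43
Hub→#101→#104→#102→#103: 18+7+8+11 = 44
Hub→#101→#104→#103→#102: 18+7+12+11 = 48
Hub→#102→#101→#103→#104: 19+15+5+12 = 51
Hub→#102→#101→#104→#103: 19+15+7+12 = 53
Hub→#102→#103→#101→#104: 19+11+5+7 = 42
Hub→#102→#103→#104→#101: 19+11+12+7 = 49
Hub→#102→#104→#101→#103: 19+8+7+5 = 39
Hub→#102→#104→#103→#101: 19+8+12+5 = 44
Hub→#103→#101→#102→#104: 14+5+15+8 = 42
Hub→#103→#101→#104→#102: 14+5+7+8 = 34
… (10 more)
The minimum is 34.
One shortest path: Hub → #103 → #101 → #104 → #102.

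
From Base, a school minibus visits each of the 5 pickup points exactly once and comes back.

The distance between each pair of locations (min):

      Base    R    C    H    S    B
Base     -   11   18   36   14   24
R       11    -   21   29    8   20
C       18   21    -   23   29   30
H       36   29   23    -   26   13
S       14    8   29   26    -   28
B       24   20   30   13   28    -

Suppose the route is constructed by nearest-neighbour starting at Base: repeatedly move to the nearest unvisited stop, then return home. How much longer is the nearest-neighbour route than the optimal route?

From Base: R=11, S=14, C=18, B=24, H=36 → choose R (11).
From R: S=8, B=20, C=21, H=29 → choose S (8).
From S: H=26, B=28, C=29 → choose H (26).
From H: B=13, C=23 → choose B (13).
From B: C=30 → choose C (30).
NN route Base → R → S → H → B → C → Base costs 106.
Optimal: Base → C → H → B → R → S → Base costs 96 (by enumerating all 60 distinct tours).
Excess = 106 − 96 = 10.

The nearest-neighbour route is 10 min longer than optimal.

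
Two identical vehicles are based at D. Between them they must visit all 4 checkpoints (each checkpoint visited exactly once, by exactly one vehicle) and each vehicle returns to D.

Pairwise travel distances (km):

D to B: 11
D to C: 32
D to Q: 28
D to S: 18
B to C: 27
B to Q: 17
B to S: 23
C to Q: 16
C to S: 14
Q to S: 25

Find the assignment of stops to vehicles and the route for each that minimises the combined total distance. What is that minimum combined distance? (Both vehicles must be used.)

Minimum combined distance: 98 km.

Check every non-empty split of the stops between the two vehicles; for each half take its own optimal tour:
  {B} + {C, Q, S}: 22 + 76 = 98
  {C} + {B, Q, S}: 64 + 71 = 135
  {B, C} + {Q, S}: 70 + 71 = 141
  {Q} + {B, C, S}: 56 + 70 = 126
  {B, Q} + {C, S}: 56 + 64 = 120
  {C, Q} + {B, S}: 76 + 52 = 128
  … (7 splits in total)
Best: vehicle 1 D → B → D = 22; vehicle 2 D → Q → C → S → D = 76; combined 98.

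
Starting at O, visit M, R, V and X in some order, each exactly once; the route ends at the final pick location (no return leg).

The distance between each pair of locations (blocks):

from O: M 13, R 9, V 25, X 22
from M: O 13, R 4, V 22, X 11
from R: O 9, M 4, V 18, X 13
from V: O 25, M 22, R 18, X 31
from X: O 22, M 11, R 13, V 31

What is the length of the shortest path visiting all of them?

There are 4! = 24 possible orderings.
O→M→R→V→X: 13+4+18+31 = 66
O→M→R→X→V: 13+4+13+31 = 61
O→M→V→R→X: 13+22+18+13 = 66
O→M→V→X→R: 13+22+31+13 = 79
O→M→X→R→V: 13+11+13+18 = 55
O→M→X→V→R: 13+11+31+18 = 73
O→R→M→V→X: 9+4+22+31 = 66
O→R→M→X→V: 9+4+11+31 = 55
O→R→V→M→X: 9+18+22+11 = 60
O→R→V→X→M: 9+18+31+11 = 69
O→R→X→M→V: 9+13+11+22 = 55
O→R→X→V→M: 9+13+31+22 = 75
O→V→M→R→X: 25+22+4+13 = 64
O→V→M→X→R: 25+22+11+13 = 71
… (10 more)
The minimum is 55.
One shortest path: O → M → X → R → V.

Minimum one-way distance = 55 blocks.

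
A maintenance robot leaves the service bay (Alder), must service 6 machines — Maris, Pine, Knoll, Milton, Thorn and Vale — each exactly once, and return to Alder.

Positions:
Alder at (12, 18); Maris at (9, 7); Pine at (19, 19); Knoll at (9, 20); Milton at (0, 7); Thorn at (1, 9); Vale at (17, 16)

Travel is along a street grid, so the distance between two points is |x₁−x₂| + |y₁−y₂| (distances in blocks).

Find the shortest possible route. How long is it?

66 blocks — the shortest possible round trip.

There are 360 distinct closed tours to check (reversals are equivalent).
Alder - Maris - Pine - Knoll - Milton - Thorn - Vale - Alder: 14+22+11+22+3+23+7 = 102
Alder - Maris - Pine - Knoll - Milton - Vale - Thorn - Alder: 14+22+11+22+26+23+20 = 138
Alder - Maris - Pine - Knoll - Thorn - Milton - Vale - Alder: 14+22+11+19+3+26+7 = 102
Alder - Maris - Pine - Knoll - Thorn - Vale - Milton - Alder: 14+22+11+19+23+26+23 = 138
Alder - Maris - Pine - Knoll - Vale - Milton - Thorn - Alder: 14+22+11+12+26+3+20 = 108
Alder - Maris - Pine - Knoll - Vale - Thorn - Milton - Alder: 14+22+11+12+23+3+23 = 108
Alder - Maris - Pine - Milton - Knoll - Thorn - Vale - Alder: 14+22+31+22+19+23+7 = 138
Alder - Maris - Pine - Milton - Knoll - Vale - Thorn - Alder: 14+22+31+22+12+23+20 = 144
… (352 more)
Alder - Pine - Vale - Maris - Milton - Thorn - Knoll - Alder: 8+5+17+9+3+19+5 = 66  ← best
The minimum is 66.
One optimal route: Alder → Pine → Vale → Maris → Milton → Thorn → Knoll → Alder (or its reverse).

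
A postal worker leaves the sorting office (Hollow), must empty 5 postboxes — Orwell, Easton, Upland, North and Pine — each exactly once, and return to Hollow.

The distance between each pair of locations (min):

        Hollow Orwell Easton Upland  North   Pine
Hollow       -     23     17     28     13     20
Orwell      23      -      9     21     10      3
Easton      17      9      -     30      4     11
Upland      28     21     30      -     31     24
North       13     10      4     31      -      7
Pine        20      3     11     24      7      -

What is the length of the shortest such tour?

80 min — the shortest possible round trip.

With 5 stops there are 5!/2 = 60 distinct round trips (a route and its reverse cost the same).
Hollow → Orwell → Easton → Upland → North → Pine → Hollow: 23+9+30+31+7+20 = 120
Hollow → Orwell → Easton → Upland → Pine → North → Hollow: 23+9+30+24+7+13 = 106
Hollow → Orwell → Easton → North → Upland → Pine → Hollow: 23+9+4+31+24+20 = 111
Hollow → Orwell → Easton → North → Pine → Upland → Hollow: 23+9+4+7+24+28 = 95
Hollow → Orwell → Easton → Pine → Upland → North → Hollow: 23+9+11+24+31+13 = 111
Hollow → Orwell → Easton → Pine → North → Upland → Hollow: 23+9+11+7+31+28 = 109
Hollow → Orwell → Upland → Easton → North → Pine → Hollow: 23+21+30+4+7+20 = 105
Hollow → Orwell → Upland → Easton → Pine → North → Hollow: 23+21+30+11+7+13 = 105
Hollow → Orwell → Upland → North → Easton → Pine → Hollow: 23+21+31+4+11+20 = 110
Hollow → Orwell → Upland → North → Pine → Easton → Hollow: 23+21+31+7+11+17 = 110
Hollow → Orwell → Upland → Pine → Easton → North → Hollow: 23+21+24+11+4+13 = 96
Hollow → Orwell → Upland → Pine → North → Easton → Hollow: 23+21+24+7+4+17 = 96
Hollow → Orwell → North → Easton → Upland → Pine → Hollow: 23+10+4+30+24+20 = 111
Hollow → Orwell → North → Easton → Pine → Upland → Hollow: 23+10+4+11+24+28 = 100
… (46 more)
Hollow → Easton → North → Pine → Orwell → Upland → Hollow: 17+4+7+3+21+28 = 80  ← best
The minimum is 80.
One optimal route: Hollow → Easton → North → Pine → Orwell → Upland → Hollow (or its reverse).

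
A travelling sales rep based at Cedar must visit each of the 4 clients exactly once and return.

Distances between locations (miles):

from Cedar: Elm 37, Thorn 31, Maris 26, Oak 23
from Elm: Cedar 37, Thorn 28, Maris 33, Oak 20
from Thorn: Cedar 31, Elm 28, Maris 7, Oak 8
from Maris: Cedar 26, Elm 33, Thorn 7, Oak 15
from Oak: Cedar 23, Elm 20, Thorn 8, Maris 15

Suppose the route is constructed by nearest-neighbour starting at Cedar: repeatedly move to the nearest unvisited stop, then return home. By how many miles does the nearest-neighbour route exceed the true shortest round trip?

Cedar: Oak=23, Maris=26, Thorn=31, Elm=37 ⇒ Oak
Oak: Thorn=8, Maris=15, Elm=20 ⇒ Thorn
Thorn: Maris=7, Elm=28 ⇒ Maris
Maris: Elm=33 ⇒ Elm
NN route Cedar → Oak → Thorn → Maris → Elm → Cedar costs 108.
Optimal: Cedar → Elm → Oak → Thorn → Maris → Cedar costs 98 (by enumerating all 12 distinct tours).
Excess = 108 − 98 = 10.

Excess over optimum: 10 miles.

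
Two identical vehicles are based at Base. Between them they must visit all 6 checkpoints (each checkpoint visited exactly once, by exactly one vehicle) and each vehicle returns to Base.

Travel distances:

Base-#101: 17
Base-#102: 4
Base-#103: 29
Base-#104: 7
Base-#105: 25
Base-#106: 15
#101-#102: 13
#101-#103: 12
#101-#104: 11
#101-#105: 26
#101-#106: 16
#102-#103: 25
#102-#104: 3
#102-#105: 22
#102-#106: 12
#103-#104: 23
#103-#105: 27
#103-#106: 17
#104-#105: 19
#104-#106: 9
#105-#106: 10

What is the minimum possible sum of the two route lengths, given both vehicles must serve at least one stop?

Try each way of splitting the stops between the two vehicles (each non-empty) and, for each split, find the best tour for each vehicle:
  {#101} + {#102, #103, #104, #105, #106}: 34 + 82 = 116
  {#102} + {#101, #103, #104, #105, #106}: 8 + 82 = 90
  {#101, #102} + {#103, #104, #105, #106}: 34 + 82 = 116
  {#103} + {#101, #102, #104, #105, #106}: 58 + 69 = 127
  {#101, #103} + {#102, #104, #105, #106}: 58 + 51 = 109
  {#102, #103} + {#101, #104, #105, #106}: 58 + 69 = 127
  … (31 splits in total)
Best: vehicle 1 Base → #102 → Base = 8; vehicle 2 Base → #101 → #103 → #105 → #106 → #104 → Base = 82; combined 90.

90 — the smallest possible combined total.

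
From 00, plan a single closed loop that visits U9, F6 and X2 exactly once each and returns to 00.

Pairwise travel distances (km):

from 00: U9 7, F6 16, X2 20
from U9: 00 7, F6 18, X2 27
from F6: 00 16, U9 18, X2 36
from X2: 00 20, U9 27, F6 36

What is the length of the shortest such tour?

Shortest round trip = 81 km.

There are 3 distinct closed tours to check (reversals are equivalent).
00→U9→F6→X2→00: 7+18+36+20 = 81
00→U9→X2→F6→00: 7+27+36+16 = 86
00→F6→U9→X2→00: 16+18+27+20 = 81
The minimum is 81.
One optimal route: 00 → U9 → F6 → X2 → 00 (or its reverse).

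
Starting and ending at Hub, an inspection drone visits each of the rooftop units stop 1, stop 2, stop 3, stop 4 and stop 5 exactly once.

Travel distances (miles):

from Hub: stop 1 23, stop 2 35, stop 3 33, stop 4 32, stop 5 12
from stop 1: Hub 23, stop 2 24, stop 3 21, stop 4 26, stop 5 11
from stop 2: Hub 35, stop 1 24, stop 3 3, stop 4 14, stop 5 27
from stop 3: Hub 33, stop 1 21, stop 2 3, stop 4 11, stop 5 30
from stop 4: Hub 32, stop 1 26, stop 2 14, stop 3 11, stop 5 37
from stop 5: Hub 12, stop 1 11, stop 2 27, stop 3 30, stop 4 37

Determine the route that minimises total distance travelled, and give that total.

Hub-stop 1-stop 2-stop 3-stop 4-stop 5-Hub: 23+24+3+11+37+12 = 110
Hub-stop 1-stop 2-stop 3-stop 5-stop 4-Hub: 23+24+3+30+37+32 = 149
Hub-stop 1-stop 2-stop 4-stop 3-stop 5-Hub: 23+24+14+11+30+12 = 114
Hub-stop 1-stop 2-stop 4-stop 5-stop 3-Hub: 23+24+14+37+30+33 = 161
Hub-stop 1-stop 2-stop 5-stop 3-stop 4-Hub: 23+24+27+30+11+32 = 147
Hub-stop 1-stop 2-stop 5-stop 4-stop 3-Hub: 23+24+27+37+11+33 = 155
Hub-stop 1-stop 3-stop 2-stop 4-stop 5-Hub: 23+21+3+14+37+12 = 110
Hub-stop 1-stop 3-stop 2-stop 5-stop 4-Hub: 23+21+3+27+37+32 = 143
Hub-stop 1-stop 3-stop 4-stop 2-stop 5-Hub: 23+21+11+14+27+12 = 108
Hub-stop 1-stop 3-stop 4-stop 5-stop 2-Hub: 23+21+11+37+27+35 = 154
Hub-stop 1-stop 3-stop 5-stop 2-stop 4-Hub: 23+21+30+27+14+32 = 147
Hub-stop 1-stop 3-stop 5-stop 4-stop 2-Hub: 23+21+30+37+14+35 = 160
Hub-stop 1-stop 4-stop 2-stop 3-stop 5-Hub: 23+26+14+3+30+12 = 108
Hub-stop 1-stop 4-stop 2-stop 5-stop 3-Hub: 23+26+14+27+30+33 = 153
… (46 more)
Hub-stop 4-stop 2-stop 3-stop 1-stop 5-Hub: 32+14+3+21+11+12 = 93  ← best
The minimum is 93.
One optimal route: Hub → stop 4 → stop 2 → stop 3 → stop 1 → stop 5 → Hub (or its reverse).

Minimum total distance: 93 miles.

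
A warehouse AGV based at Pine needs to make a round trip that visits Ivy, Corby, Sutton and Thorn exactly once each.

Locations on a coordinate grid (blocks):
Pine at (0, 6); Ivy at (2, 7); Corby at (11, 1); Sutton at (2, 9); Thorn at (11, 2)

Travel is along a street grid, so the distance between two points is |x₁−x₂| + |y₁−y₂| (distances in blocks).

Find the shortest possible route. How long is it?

With 4 stops there are 4!/2 = 12 distinct round trips (a route and its reverse cost the same).
Pine-Ivy-Corby-Sutton-Thorn-Pine: 3+15+17+16+15 = 66
Pine-Ivy-Corby-Thorn-Sutton-Pine: 3+15+1+16+5 = 40
Pine-Ivy-Sutton-Corby-Thorn-Pine: 3+2+17+1+15 = 38
Pine-Ivy-Sutton-Thorn-Corby-Pine: 3+2+16+1+16 = 38
Pine-Ivy-Thorn-Corby-Sutton-Pine: 3+14+1+17+5 = 40
Pine-Ivy-Thorn-Sutton-Corby-Pine: 3+14+16+17+16 = 66
Pine-Corby-Ivy-Sutton-Thorn-Pine: 16+15+2+16+15 = 64
Pine-Corby-Ivy-Thorn-Sutton-Pine: 16+15+14+16+5 = 66
Pine-Corby-Sutton-Ivy-Thorn-Pine: 16+17+2+14+15 = 64
Pine-Corby-Thorn-Ivy-Sutton-Pine: 16+1+14+2+5 = 38
Pine-Sutton-Ivy-Corby-Thorn-Pine: 5+2+15+1+15 = 38
Pine-Sutton-Corby-Ivy-Thorn-Pine: 5+17+15+14+15 = 66
The minimum is 38.
One optimal route: Pine → Ivy → Sutton → Corby → Thorn → Pine (or its reverse).

38 blocks — the shortest possible round trip.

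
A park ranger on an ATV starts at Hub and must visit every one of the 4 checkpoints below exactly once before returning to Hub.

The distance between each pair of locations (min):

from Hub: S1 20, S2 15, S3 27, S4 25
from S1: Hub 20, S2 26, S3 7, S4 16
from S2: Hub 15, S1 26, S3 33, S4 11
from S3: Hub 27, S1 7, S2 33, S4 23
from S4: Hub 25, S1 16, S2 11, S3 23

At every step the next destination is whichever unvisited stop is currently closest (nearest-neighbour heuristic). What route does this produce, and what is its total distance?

At Hub the remaining stops are S2 15, S1 20, S4 25, S3 27; go to S2.
At S2 the remaining stops are S4 11, S1 26, S3 33; go to S4.
At S4 the remaining stops are S1 16, S3 23; go to S1.
At S1 the remaining stops are S3 7; go to S3.
Return S3→Hub: 27.
Total = 15 + 11 + 16 + 7 + 27 = 76.

76 min along Hub → S2 → S4 → S1 → S3 → Hub.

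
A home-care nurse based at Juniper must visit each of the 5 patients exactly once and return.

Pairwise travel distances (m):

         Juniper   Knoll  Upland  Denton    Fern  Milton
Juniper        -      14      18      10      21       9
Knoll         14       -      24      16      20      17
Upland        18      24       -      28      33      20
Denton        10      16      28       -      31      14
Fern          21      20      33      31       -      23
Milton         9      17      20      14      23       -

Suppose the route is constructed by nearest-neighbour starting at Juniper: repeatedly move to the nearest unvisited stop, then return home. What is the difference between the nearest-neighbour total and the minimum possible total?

Juniper: Milton=9, Denton=10, Knoll=14, Upland=18, Fern=21 ⇒ Milton
Milton: Denton=14, Knoll=17, Upland=20, Fern=23 ⇒ Denton
Denton: Knoll=16, Upland=28, Fern=31 ⇒ Knoll
Knoll: Fern=20, Upland=24 ⇒ Fern
Fern: Upland=33 ⇒ Upland
NN route Juniper → Milton → Denton → Knoll → Fern → Upland → Juniper costs 110.
Optimal: Juniper → Upland → Milton → Fern → Knoll → Denton → Juniper costs 107 (by enumerating all 60 distinct tours).
Excess = 110 − 107 = 3.

Excess over optimum: 3 m.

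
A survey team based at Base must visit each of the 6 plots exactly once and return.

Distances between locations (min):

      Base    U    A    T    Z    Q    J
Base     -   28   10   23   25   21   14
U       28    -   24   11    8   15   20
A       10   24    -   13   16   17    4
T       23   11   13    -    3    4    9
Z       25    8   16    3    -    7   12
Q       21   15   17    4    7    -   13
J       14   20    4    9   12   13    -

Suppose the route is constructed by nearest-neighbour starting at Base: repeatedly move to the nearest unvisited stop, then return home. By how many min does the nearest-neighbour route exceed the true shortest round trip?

Excess over optimum: 6 min.

From Base: A=10, J=14, Q=21, T=23, Z=25, U=28 → choose A (10).
From A: J=4, T=13, Z=16, Q=17, U=24 → choose J (4).
From J: T=9, Z=12, Q=13, U=20 → choose T (9).
From T: Z=3, Q=4, U=11 → choose Z (3).
From Z: Q=7, U=8 → choose Q (7).
From Q: U=15 → choose U (15).
NN route Base → A → J → T → Z → Q → U → Base costs 76.
Optimal: Base → U → Z → T → Q → J → A → Base costs 70 (by enumerating all 360 distinct tours).
Excess = 76 − 70 = 6.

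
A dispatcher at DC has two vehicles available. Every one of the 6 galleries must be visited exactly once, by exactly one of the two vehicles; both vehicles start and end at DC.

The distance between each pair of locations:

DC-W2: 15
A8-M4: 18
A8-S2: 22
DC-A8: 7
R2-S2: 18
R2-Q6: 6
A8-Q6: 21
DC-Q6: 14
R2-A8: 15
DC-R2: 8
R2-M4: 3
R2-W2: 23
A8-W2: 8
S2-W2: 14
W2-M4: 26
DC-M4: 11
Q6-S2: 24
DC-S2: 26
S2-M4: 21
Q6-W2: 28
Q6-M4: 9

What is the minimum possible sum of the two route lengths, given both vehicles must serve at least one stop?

Check every non-empty split of the stops between the two vehicles; for each half take its own optimal tour:
  {R2} + {A8, Q6, S2, W2, M4}: 16 + 73 = 89
  {A8} + {R2, Q6, S2, W2, M4}: 14 + 73 = 87
  {R2, A8} + {Q6, S2, W2, M4}: 30 + 73 = 103
  {Q6} + {R2, A8, S2, W2, M4}: 28 + 61 = 89
  {R2, Q6} + {A8, S2, W2, M4}: 28 + 61 = 89
  {A8, Q6} + {R2, S2, W2, M4}: 42 + 61 = 103
  … (31 splits in total)
Best: vehicle 1 DC → A8 → DC = 14; vehicle 2 DC → R2 → Q6 → M4 → S2 → W2 → DC = 73; combined 87.

Minimum combined distance: 87.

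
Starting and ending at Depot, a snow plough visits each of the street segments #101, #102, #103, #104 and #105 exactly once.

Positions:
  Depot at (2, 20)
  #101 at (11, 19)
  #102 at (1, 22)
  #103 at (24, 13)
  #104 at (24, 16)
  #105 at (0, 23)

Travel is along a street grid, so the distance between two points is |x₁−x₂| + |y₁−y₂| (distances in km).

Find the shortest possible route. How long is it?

Shortest round trip = 68 km.

With 5 stops there are 5!/2 = 60 distinct round trips (a route and its reverse cost the same).
Depot-#101-#102-#103-#104-#105-Depot: 10+13+32+3+31+5 = 94
Depot-#101-#102-#103-#105-#104-Depot: 10+13+32+34+31+26 = 146
Depot-#101-#102-#104-#103-#105-Depot: 10+13+29+3+34+5 = 94
Depot-#101-#102-#104-#105-#103-Depot: 10+13+29+31+34+29 = 146
Depot-#101-#102-#105-#103-#104-Depot: 10+13+2+34+3+26 = 88
Depot-#101-#102-#105-#104-#103-Depot: 10+13+2+31+3+29 = 88
Depot-#101-#103-#102-#104-#105-Depot: 10+19+32+29+31+5 = 126
Depot-#101-#103-#102-#105-#104-Depot: 10+19+32+2+31+26 = 120
Depot-#101-#103-#104-#102-#105-Depot: 10+19+3+29+2+5 = 68
Depot-#101-#103-#104-#105-#102-Depot: 10+19+3+31+2+3 = 68
Depot-#101-#103-#105-#102-#104-Depot: 10+19+34+2+29+26 = 120
Depot-#101-#103-#105-#104-#102-Depot: 10+19+34+31+29+3 = 126
Depot-#101-#104-#102-#103-#105-Depot: 10+16+29+32+34+5 = 126
Depot-#101-#104-#102-#105-#103-Depot: 10+16+29+2+34+29 = 120
… (46 more)
The minimum is 68.
One optimal route: Depot → #101 → #103 → #104 → #102 → #105 → Depot (or its reverse).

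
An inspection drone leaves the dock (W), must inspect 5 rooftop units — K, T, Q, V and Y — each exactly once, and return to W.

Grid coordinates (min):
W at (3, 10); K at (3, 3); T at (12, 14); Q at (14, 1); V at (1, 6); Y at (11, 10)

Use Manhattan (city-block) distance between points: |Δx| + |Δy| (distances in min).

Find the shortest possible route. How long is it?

There are 60 distinct closed tours to check (reversals are equivalent).
W-K-T-Q-V-Y-W: 7+20+15+18+14+8 = 82
W-K-T-Q-Y-V-W: 7+20+15+12+14+6 = 74
W-K-T-V-Q-Y-W: 7+20+19+18+12+8 = 84
W-K-T-V-Y-Q-W: 7+20+19+14+12+20 = 92
W-K-T-Y-Q-V-W: 7+20+5+12+18+6 = 68
W-K-T-Y-V-Q-W: 7+20+5+14+18+20 = 84
W-K-Q-T-V-Y-W: 7+13+15+19+14+8 = 76
W-K-Q-T-Y-V-W: 7+13+15+5+14+6 = 60
W-K-Q-V-T-Y-W: 7+13+18+19+5+8 = 70
W-K-Q-V-Y-T-W: 7+13+18+14+5+13 = 70
W-K-Q-Y-T-V-W: 7+13+12+5+19+6 = 62
W-K-Q-Y-V-T-W: 7+13+12+14+19+13 = 78
W-K-V-T-Q-Y-W: 7+5+19+15+12+8 = 66
W-K-V-T-Y-Q-W: 7+5+19+5+12+20 = 68
… (46 more)
W-V-K-Q-T-Y-W: 6+5+13+15+5+8 = 52  ← best
The minimum is 52.
One optimal route: W → V → K → Q → T → Y → W (or its reverse).

Shortest round trip = 52 min.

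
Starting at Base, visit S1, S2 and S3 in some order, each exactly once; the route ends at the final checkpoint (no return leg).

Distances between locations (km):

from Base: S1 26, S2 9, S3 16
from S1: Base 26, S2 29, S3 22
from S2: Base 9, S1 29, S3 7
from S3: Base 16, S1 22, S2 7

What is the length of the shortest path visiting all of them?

There are 3! = 6 possible orderings.
Base→S1→S2→S3: 26+29+7 = 62
Base→S1→S3→S2: 26+22+7 = 55
Base→S2→S1→S3: 9+29+22 = 60
Base→S2→S3→S1: 9+7+22 = 38
Base→S3→S1→S2: 16+22+29 = 67
Base→S3→S2→S1: 16+7+29 = 52
The minimum is 38.
One shortest path: Base → S2 → S3 → S1.

Shortest open route: 38 km.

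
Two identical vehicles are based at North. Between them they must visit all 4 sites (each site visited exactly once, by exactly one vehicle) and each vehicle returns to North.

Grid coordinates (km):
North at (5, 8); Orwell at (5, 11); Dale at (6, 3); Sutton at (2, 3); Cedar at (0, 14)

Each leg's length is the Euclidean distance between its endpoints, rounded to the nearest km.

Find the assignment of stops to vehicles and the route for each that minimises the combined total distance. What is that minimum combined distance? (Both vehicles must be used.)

Check every non-empty split of the stops between the two vehicles; for each half take its own optimal tour:
  {Orwell} + {Dale, Sutton, Cedar}: 6 + 28 = 34
  {Dale} + {Orwell, Sutton, Cedar}: 10 + 26 = 36
  {Orwell, Dale} + {Sutton, Cedar}: 16 + 25 = 41
  {Sutton} + {Orwell, Dale, Cedar}: 12 + 27 = 39
  {Orwell, Sutton} + {Dale, Cedar}: 18 + 26 = 44
  {Dale, Sutton} + {Orwell, Cedar}: 15 + 17 = 32
  … (7 splits in total)
Best: vehicle 1 North → Dale → Sutton → North = 15; vehicle 2 North → Orwell → Cedar → North = 17; combined 32.

32 km — the smallest possible combined total.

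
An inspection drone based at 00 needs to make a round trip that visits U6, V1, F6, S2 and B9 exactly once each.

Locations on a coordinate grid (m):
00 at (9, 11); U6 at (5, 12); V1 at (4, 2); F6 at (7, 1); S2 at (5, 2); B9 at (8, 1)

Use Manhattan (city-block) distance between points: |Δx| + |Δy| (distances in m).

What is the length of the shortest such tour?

Shortest round trip = 32 m.

With 5 stops there are 5!/2 = 60 distinct round trips (a route and its reverse cost the same).
00 → U6 → V1 → F6 → S2 → B9 → 00: 5+11+4+3+4+11 = 38
00 → U6 → V1 → F6 → B9 → S2 → 00: 5+11+4+1+4+13 = 38
00 → U6 → V1 → S2 → F6 → B9 → 00: 5+11+1+3+1+11 = 32
00 → U6 → V1 → S2 → B9 → F6 → 00: 5+11+1+4+1+12 = 34
00 → U6 → V1 → B9 → F6 → S2 → 00: 5+11+5+1+3+13 = 38
00 → U6 → V1 → B9 → S2 → F6 → 00: 5+11+5+4+3+12 = 40
00 → U6 → F6 → V1 → S2 → B9 → 00: 5+13+4+1+4+11 = 38
00 → U6 → F6 → V1 → B9 → S2 → 00: 5+13+4+5+4+13 = 44
00 → U6 → F6 → S2 → V1 → B9 → 00: 5+13+3+1+5+11 = 38
00 → U6 → F6 → S2 → B9 → V1 → 00: 5+13+3+4+5+14 = 44
00 → U6 → F6 → B9 → V1 → S2 → 00: 5+13+1+5+1+13 = 38
00 → U6 → F6 → B9 → S2 → V1 → 00: 5+13+1+4+1+14 = 38
00 → U6 → S2 → V1 → F6 → B9 → 00: 5+10+1+4+1+11 = 32
00 → U6 → S2 → V1 → B9 → F6 → 00: 5+10+1+5+1+12 = 34
… (46 more)
The minimum is 32.
One optimal route: 00 → U6 → V1 → S2 → F6 → B9 → 00 (or its reverse).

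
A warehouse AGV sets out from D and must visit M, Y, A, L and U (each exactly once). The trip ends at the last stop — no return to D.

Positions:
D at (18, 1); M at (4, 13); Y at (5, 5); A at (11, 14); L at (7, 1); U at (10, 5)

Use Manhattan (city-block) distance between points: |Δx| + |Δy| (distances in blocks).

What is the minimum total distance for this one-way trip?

There are 5! = 120 possible orderings.
D - M - Y - A - L - U: 26+9+15+17+7 = 74
D - M - Y - A - U - L: 26+9+15+10+7 = 67
D - M - Y - L - A - U: 26+9+6+17+10 = 68
D - M - Y - L - U - A: 26+9+6+7+10 = 58
D - M - Y - U - A - L: 26+9+5+10+17 = 67
D - M - Y - U - L - A: 26+9+5+7+17 = 64
D - M - A - Y - L - U: 26+8+15+6+7 = 62
D - M - A - Y - U - L: 26+8+15+5+7 = 61
D - M - A - L - Y - U: 26+8+17+6+5 = 62
D - M - A - L - U - Y: 26+8+17+7+5 = 63
D - M - A - U - Y - L: 26+8+10+5+6 = 55
D - M - A - U - L - Y: 26+8+10+7+6 = 57
D - M - L - Y - A - U: 26+15+6+15+10 = 72
D - M - L - Y - U - A: 26+15+6+5+10 = 62
… (106 more)
D - L - Y - U - A - M: 11+6+5+10+8 = 40  ← best
The minimum is 40.
One shortest path: D → L → Y → U → A → M.

40 blocks — the minimum one-way total.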